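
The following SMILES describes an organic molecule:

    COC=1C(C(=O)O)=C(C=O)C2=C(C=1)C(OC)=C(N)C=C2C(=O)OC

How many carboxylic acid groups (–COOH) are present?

The carboxylic acid motif appears at heavy-atom position 5 in the SMILES.
Other groups present: 1 aldehyde, 1 ester, 2 ether, 1 primary amine.
Carboxylic acid count: 1.

1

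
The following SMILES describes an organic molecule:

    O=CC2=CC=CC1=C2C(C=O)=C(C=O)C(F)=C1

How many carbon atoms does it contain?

13

Count every carbon token in the SMILES (each C, including those in ring-closure positions and inside branches).
Carbon count: 13.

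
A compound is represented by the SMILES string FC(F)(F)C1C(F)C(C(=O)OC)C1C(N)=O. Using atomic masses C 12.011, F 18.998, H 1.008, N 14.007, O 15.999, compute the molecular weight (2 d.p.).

243.16 g/mol

First, the molecular formula is C8H9F4NO3 (counting implicit H from valence).
  C: 8 × 12.011 = 96.088
  F: 4 × 18.998 = 75.992
  H: 9 × 1.008 = 9.072
  N: 1 × 14.007 = 14.007
  O: 3 × 15.999 = 47.997
Sum: 8×12.011 + 4×18.998 + 9×1.008 + 1×14.007 + 3×15.999 = 243.156 → 243.16 g/mol.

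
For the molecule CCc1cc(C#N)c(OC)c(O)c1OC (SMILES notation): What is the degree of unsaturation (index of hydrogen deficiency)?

6

Molecular formula: C11H13NO3.
DoU = (2C + 2 + N − H − X) / 2, where X is the halogen count and O/S are ignored.
    = (2·11 + 2 + 1 − 13 − 0) / 2 = 12 / 2 = 6.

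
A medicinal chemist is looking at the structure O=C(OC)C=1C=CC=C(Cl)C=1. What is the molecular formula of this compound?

Walk through each heavy atom and fill implicit hydrogens from standard valence (C 4, N 3, O 2, S 2, halogen 1):
  atom 1: O, bond orders sum to 2 (valence 2) → 0 H
  atom 2: C, bond orders sum to 4 (valence 4) → 0 H
  atom 3: O, bond orders sum to 2 (valence 2) → 0 H
  atom 4: C, bond orders sum to 1 (valence 4) → 3 H
  atom 5: C, bond orders sum to 4 (valence 4) → 0 H
  atom 6: C, bond orders sum to 3 (valence 4) → 1 H
  atom 7: C, bond orders sum to 3 (valence 4) → 1 H
  atom 8: C, bond orders sum to 3 (valence 4) → 1 H
  atom 9: C, bond orders sum to 4 (valence 4) → 0 H
  atom 10: Cl (halogen, monovalent) → 0 H
  atom 11: C, bond orders sum to 3 (valence 4) → 1 H
Totals → C:8, H:7, Cl:1, O:2.

C8H7ClO2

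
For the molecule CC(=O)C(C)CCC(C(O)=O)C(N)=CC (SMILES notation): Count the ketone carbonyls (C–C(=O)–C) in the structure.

1

The ketone motif appears at heavy-atom position 2 in the SMILES.
Other groups present: 1 alkene, 1 carboxylic acid, 1 primary amine.
Ketone count: 1.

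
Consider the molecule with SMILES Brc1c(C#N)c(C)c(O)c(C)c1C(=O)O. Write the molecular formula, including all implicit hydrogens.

C10H8BrNO3

Walk through each heavy atom and fill implicit hydrogens from standard valence (C 4, N 3, O 2, S 2, halogen 1); for lowercase aromatic atoms, an aromatic c carries 1 H when it has two neighbours and 0 H with three, and aromatic n carries 0 H:
  atom 1: Br (halogen, monovalent) → 0 H
  atom 2: aromatic c, 3 neighbours → 0 H
  atom 3: aromatic c, 3 neighbours → 0 H
  atom 4: C, bond orders sum to 4 (valence 4) → 0 H
  atom 5: N, bond orders sum to 3 (valence 3) → 0 H
  atom 6: aromatic c, 3 neighbours → 0 H
  atom 7: C, bond orders sum to 1 (valence 4) → 3 H
  atom 8: aromatic c, 3 neighbours → 0 H
  atom 9: O, bond orders sum to 1 (valence 2) → 1 H
  atom 10: aromatic c, 3 neighbours → 0 H
  atom 11: C, bond orders sum to 1 (valence 4) → 3 H
  atom 12: aromatic c, 3 neighbours → 0 H
  atom 13: C, bond orders sum to 4 (valence 4) → 0 H
  atom 14: O, bond orders sum to 2 (valence 2) → 0 H
  atom 15: O, bond orders sum to 1 (valence 2) → 1 H
Totals → C:10, H:8, Br:1, N:1, O:3.
In Hill order: C10H8BrNO3.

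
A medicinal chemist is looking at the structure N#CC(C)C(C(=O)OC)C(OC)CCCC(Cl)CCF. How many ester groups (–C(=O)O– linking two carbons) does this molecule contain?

1

The ester motif appears at heavy-atom position 6 in the SMILES.
Other groups present: 1 ether, 1 nitrile.
Ester count: 1.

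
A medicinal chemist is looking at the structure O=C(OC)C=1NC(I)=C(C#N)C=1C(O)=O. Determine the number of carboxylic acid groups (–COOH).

The carboxylic acid motif appears at heavy-atom position 13 in the SMILES.
Other groups present: 1 ester, 1 nitrile.
Carboxylic acid count: 1.

1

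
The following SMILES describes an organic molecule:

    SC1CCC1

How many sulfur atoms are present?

1

Scan the SMILES for S atoms (remember two-letter symbols like Cl and Br are single atoms).
Sulfur count: 1.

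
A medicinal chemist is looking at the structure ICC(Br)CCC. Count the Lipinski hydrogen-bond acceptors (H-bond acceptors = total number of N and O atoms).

0

N atoms: 0; O atoms: 0.
Lipinski HBA = 0 + 0 = 0.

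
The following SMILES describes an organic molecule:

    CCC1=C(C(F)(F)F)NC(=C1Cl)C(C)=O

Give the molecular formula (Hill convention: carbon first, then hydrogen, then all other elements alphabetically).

Walk through each heavy atom and fill implicit hydrogens from standard valence (C 4, N 3, O 2, S 2, halogen 1):
  atom 1: C, bond orders sum to 1 (valence 4) → 3 H
  atom 2: C, bond orders sum to 2 (valence 4) → 2 H
  atom 3: C, bond orders sum to 4 (valence 4) → 0 H
  atom 4: C, bond orders sum to 4 (valence 4) → 0 H
  atom 5: C, bond orders sum to 4 (valence 4) → 0 H
  atom 6: F (halogen, monovalent) → 0 H
  atom 7: F (halogen, monovalent) → 0 H
  atom 8: F (halogen, monovalent) → 0 H
  atom 9: N, bond orders sum to 2 (valence 3) → 1 H
  atom 10: C, bond orders sum to 4 (valence 4) → 0 H
  atom 11: C, bond orders sum to 4 (valence 4) → 0 H
  atom 12: Cl (halogen, monovalent) → 0 H
  atom 13: C, bond orders sum to 4 (valence 4) → 0 H
  atom 14: C, bond orders sum to 1 (valence 4) → 3 H
  atom 15: O, bond orders sum to 2 (valence 2) → 0 H
Totals → C:9, H:9, Cl:1, F:3, N:1, O:1.
In Hill order: C9H9ClF3NO.

C9H9ClF3NO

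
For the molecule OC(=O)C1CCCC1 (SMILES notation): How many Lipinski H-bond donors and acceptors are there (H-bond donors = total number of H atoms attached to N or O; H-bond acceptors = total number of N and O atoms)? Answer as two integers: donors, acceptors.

1, 2

Donors: find every N or O and count the H atoms it carries.
  atom 1 (O): bond orders sum to 1 → 1 H
  atom 3 (O): bond orders sum to 2 → 0 H
Lipinski HBD = 1.
Acceptors: N atoms = 0, O atoms = 2 → HBA = 2.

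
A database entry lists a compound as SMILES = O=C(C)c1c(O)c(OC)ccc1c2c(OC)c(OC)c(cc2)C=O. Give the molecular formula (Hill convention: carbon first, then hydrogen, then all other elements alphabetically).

Walk through each heavy atom and fill implicit hydrogens from standard valence (C 4, N 3, O 2, S 2, halogen 1); for lowercase aromatic atoms, an aromatic c carries 1 H when it has two neighbours and 0 H with three, and aromatic n carries 0 H:
  atom 1: O, bond orders sum to 2 (valence 2) → 0 H
  atom 2: C, bond orders sum to 4 (valence 4) → 0 H
  atom 3: C, bond orders sum to 1 (valence 4) → 3 H
  atom 4: aromatic c, 3 neighbours → 0 H
  atom 5: aromatic c, 3 neighbours → 0 H
  atom 6: O, bond orders sum to 1 (valence 2) → 1 H
  atom 7: aromatic c, 3 neighbours → 0 H
  atom 8: O, bond orders sum to 2 (valence 2) → 0 H
  atom 9: C, bond orders sum to 1 (valence 4) → 3 H
  atom 10: aromatic c, 2 neighbours → 1 H
  atom 11: aromatic c, 2 neighbours → 1 H
  atom 12: aromatic c, 3 neighbours → 0 H
  atom 13: aromatic c, 3 neighbours → 0 H
  atom 14: aromatic c, 3 neighbours → 0 H
  atom 15: O, bond orders sum to 2 (valence 2) → 0 H
  atom 16: C, bond orders sum to 1 (valence 4) → 3 H
  atom 17: aromatic c, 3 neighbours → 0 H
  atom 18: O, bond orders sum to 2 (valence 2) → 0 H
  atom 19: C, bond orders sum to 1 (valence 4) → 3 H
  atom 20: aromatic c, 3 neighbours → 0 H
  atom 21: aromatic c, 2 neighbours → 1 H
  atom 22: aromatic c, 2 neighbours → 1 H
  atom 23: C, bond orders sum to 3 (valence 4) → 1 H
  atom 24: O, bond orders sum to 2 (valence 2) → 0 H
Totals → C:18, H:18, O:6.
In Hill order: C18H18O6.

C18H18O6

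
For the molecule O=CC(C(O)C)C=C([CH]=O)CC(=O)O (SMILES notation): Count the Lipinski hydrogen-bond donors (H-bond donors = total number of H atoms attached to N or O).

2

Donors: find every N or O and count the H atoms it carries.
  atom 1 (O): bond orders sum to 2 → 0 H
  atom 5 (O): bond orders sum to 1 → 1 H
  atom 10 (O): bond orders sum to 2 → 0 H
  atom 13 (O): bond orders sum to 2 → 0 H
  atom 14 (O): bond orders sum to 1 → 1 H
Lipinski HBD = 2.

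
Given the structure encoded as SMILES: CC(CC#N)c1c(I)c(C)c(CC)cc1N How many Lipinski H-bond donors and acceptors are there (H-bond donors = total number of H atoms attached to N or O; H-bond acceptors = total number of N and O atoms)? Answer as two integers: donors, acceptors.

2, 2

Donors: find every N or O and count the H atoms it carries.
  atom 5 (N): bond orders sum to 3 → 0 H
  atom 16 (N): bond orders sum to 1 → 2 H
Lipinski HBD = 2.
Acceptors: N atoms = 2, O atoms = 0 → HBA = 2.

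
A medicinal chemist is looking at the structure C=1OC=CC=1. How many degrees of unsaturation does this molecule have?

3

Degree of unsaturation = (number of rings) + (number of π bonds).
Ring closures in the SMILES: 1.
π bonds: 2 double bonds (each 1 DoU) → 2 DoU from unsaturation.
Total DoU = 1 + 2 = 3.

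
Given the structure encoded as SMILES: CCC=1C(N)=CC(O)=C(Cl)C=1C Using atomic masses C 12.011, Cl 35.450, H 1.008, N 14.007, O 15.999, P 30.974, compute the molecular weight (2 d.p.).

185.65 g/mol

First, the molecular formula is C9H12ClNO (counting implicit H from valence).
  C: 9 × 12.011 = 108.099
  Cl: 1 × 35.450 = 35.450
  H: 12 × 1.008 = 12.096
  N: 1 × 14.007 = 14.007
  O: 1 × 15.999 = 15.999
Sum: 9×12.011 + 1×35.450 + 12×1.008 + 1×14.007 + 1×15.999 = 185.651 → 185.65 g/mol.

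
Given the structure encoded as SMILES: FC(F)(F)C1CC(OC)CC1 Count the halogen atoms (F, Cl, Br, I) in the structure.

3

Halogen atoms appear at heavy-atom positions 1, 3, 4 (3×F).
Other groups present: 1 ether.
Halogen count: 3.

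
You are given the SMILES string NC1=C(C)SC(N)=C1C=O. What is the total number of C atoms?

Count every carbon token in the SMILES (each C, including those in ring-closure positions and inside branches).
Carbon count: 6.

6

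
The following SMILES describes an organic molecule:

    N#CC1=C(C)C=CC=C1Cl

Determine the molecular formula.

Walk through each heavy atom and fill implicit hydrogens from standard valence (C 4, N 3, O 2, S 2, halogen 1):
  atom 1: N, bond orders sum to 3 (valence 3) → 0 H
  atom 2: C, bond orders sum to 4 (valence 4) → 0 H
  atom 3: C, bond orders sum to 4 (valence 4) → 0 H
  atom 4: C, bond orders sum to 4 (valence 4) → 0 H
  atom 5: C, bond orders sum to 1 (valence 4) → 3 H
  atom 6: C, bond orders sum to 3 (valence 4) → 1 H
  atom 7: C, bond orders sum to 3 (valence 4) → 1 H
  atom 8: C, bond orders sum to 3 (valence 4) → 1 H
  atom 9: C, bond orders sum to 4 (valence 4) → 0 H
  atom 10: Cl (halogen, monovalent) → 0 H
Totals → C:8, H:6, Cl:1, N:1.

C8H6ClN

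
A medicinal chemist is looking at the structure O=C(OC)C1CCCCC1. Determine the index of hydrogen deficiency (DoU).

2

Molecular formula: C8H14O2.
DoU = (2C + 2 + N − H − X) / 2, where X is the halogen count and O/S are ignored.
    = (2·8 + 2 + 0 − 14 − 0) / 2 = 4 / 2 = 2.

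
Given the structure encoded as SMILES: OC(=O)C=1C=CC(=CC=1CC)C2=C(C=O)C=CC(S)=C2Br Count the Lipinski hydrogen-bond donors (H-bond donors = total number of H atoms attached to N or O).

1

Donors: find every N or O and count the H atoms it carries.
  atom 1 (O): bond orders sum to 1 → 1 H
  atom 3 (O): bond orders sum to 2 → 0 H
  atom 15 (O): bond orders sum to 2 → 0 H
Lipinski HBD = 1.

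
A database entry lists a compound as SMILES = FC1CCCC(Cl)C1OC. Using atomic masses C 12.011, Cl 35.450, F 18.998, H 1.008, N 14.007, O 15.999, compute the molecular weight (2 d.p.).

166.62 g/mol

First, the molecular formula is C7H12ClFO (counting implicit H from valence).
  C: 7 × 12.011 = 84.077
  Cl: 1 × 35.450 = 35.450
  F: 1 × 18.998 = 18.998
  H: 12 × 1.008 = 12.096
  O: 1 × 15.999 = 15.999
Sum: 7×12.011 + 1×35.450 + 1×18.998 + 12×1.008 + 1×15.999 = 166.620 → 166.62 g/mol.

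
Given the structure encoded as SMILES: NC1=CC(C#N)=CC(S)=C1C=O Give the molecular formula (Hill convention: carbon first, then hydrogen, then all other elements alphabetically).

C8H6N2OS

Walk through each heavy atom and fill implicit hydrogens from standard valence (C 4, N 3, O 2, S 2, halogen 1):
  atom 1: N, bond orders sum to 1 (valence 3) → 2 H
  atom 2: C, bond orders sum to 4 (valence 4) → 0 H
  atom 3: C, bond orders sum to 3 (valence 4) → 1 H
  atom 4: C, bond orders sum to 4 (valence 4) → 0 H
  atom 5: C, bond orders sum to 4 (valence 4) → 0 H
  atom 6: N, bond orders sum to 3 (valence 3) → 0 H
  atom 7: C, bond orders sum to 3 (valence 4) → 1 H
  atom 8: C, bond orders sum to 4 (valence 4) → 0 H
  atom 9: S, bond orders sum to 1 (valence 2) → 1 H
  atom 10: C, bond orders sum to 4 (valence 4) → 0 H
  atom 11: C, bond orders sum to 3 (valence 4) → 1 H
  atom 12: O, bond orders sum to 2 (valence 2) → 0 H
Totals → C:8, H:6, N:2, O:1, S:1.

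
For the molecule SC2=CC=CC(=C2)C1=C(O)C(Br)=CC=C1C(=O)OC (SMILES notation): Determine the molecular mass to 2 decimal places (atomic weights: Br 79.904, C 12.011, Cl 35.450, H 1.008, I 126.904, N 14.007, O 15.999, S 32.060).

339.20 g/mol

First, the molecular formula is C14H11BrO3S (counting implicit H from valence).
  Br: 1 × 79.904 = 79.904
  C: 14 × 12.011 = 168.154
  H: 11 × 1.008 = 11.088
  O: 3 × 15.999 = 47.997
  S: 1 × 32.060 = 32.060
Sum: 1×79.904 + 14×12.011 + 11×1.008 + 3×15.999 + 1×32.060 = 339.203 → 339.20 g/mol.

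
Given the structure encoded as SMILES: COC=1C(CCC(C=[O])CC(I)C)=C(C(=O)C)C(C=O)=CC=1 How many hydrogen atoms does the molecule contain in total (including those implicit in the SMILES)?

Walk through each heavy atom and fill implicit hydrogens from standard valence (C 4, N 3, O 2, S 2, halogen 1):
  atom 1: C, bond orders sum to 1 (valence 4) → 3 H
  atom 2: O, bond orders sum to 2 (valence 2) → 0 H
  atom 3: C, bond orders sum to 4 (valence 4) → 0 H
  atom 4: C, bond orders sum to 4 (valence 4) → 0 H
  atom 5: C, bond orders sum to 2 (valence 4) → 2 H
  atom 6: C, bond orders sum to 2 (valence 4) → 2 H
  atom 7: C, bond orders sum to 3 (valence 4) → 1 H
  atom 8: C, bond orders sum to 3 (valence 4) → 1 H
  atom 9: O with explicit H count 0
  atom 10: C, bond orders sum to 2 (valence 4) → 2 H
  atom 11: C, bond orders sum to 3 (valence 4) → 1 H
  atom 12: I (halogen, monovalent) → 0 H
  atom 13: C, bond orders sum to 1 (valence 4) → 3 H
  atom 14: C, bond orders sum to 4 (valence 4) → 0 H
  atom 15: C, bond orders sum to 4 (valence 4) → 0 H
  atom 16: O, bond orders sum to 2 (valence 2) → 0 H
  atom 17: C, bond orders sum to 1 (valence 4) → 3 H
  atom 18: C, bond orders sum to 4 (valence 4) → 0 H
  atom 19: C, bond orders sum to 3 (valence 4) → 1 H
  atom 20: O, bond orders sum to 2 (valence 2) → 0 H
  atom 21: C, bond orders sum to 3 (valence 4) → 1 H
  atom 22: C, bond orders sum to 3 (valence 4) → 1 H
Total hydrogens: 21.

21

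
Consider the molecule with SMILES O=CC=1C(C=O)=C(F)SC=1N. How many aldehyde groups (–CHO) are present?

The aldehyde motif appears at heavy-atom positions 2, 5 in the SMILES.
Other groups present: 1 primary amine.
Aldehyde count: 2.

2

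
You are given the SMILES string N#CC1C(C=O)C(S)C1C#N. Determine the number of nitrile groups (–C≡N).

2

The nitrile motif appears at heavy-atom positions 2, 10 in the SMILES.
Other groups present: 1 aldehyde, 1 thiol.
Nitrile count: 2.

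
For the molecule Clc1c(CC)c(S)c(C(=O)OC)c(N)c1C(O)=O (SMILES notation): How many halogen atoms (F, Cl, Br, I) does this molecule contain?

Halogen atoms appear at heavy-atom position 1 (1×Cl).
Other groups present: 1 carboxylic acid, 1 ester, 1 primary amine, 1 thiol.
Halogen count: 1.

1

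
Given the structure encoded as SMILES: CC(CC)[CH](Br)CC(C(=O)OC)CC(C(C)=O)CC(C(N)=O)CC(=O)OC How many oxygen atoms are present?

Scan the SMILES for O atoms (remember two-letter symbols like Cl and Br are single atoms).
Oxygen count: 6.

6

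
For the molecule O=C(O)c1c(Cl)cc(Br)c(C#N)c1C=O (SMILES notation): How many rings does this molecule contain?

In SMILES, each pair of matching ring-closure digits denotes one ring-closing bond; the number of such bonds equals the number of independent rings.
Ring-closure bonds here: 1.

1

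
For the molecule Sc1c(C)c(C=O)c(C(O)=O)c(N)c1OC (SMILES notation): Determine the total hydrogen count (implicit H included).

Walk through each heavy atom and fill implicit hydrogens from standard valence (C 4, N 3, O 2, S 2, halogen 1); for lowercase aromatic atoms, an aromatic c carries 1 H when it has two neighbours and 0 H with three, and aromatic n carries 0 H:
  atom 1: S, bond orders sum to 1 (valence 2) → 1 H
  atom 2: aromatic c, 3 neighbours → 0 H
  atom 3: aromatic c, 3 neighbours → 0 H
  atom 4: C, bond orders sum to 1 (valence 4) → 3 H
  atom 5: aromatic c, 3 neighbours → 0 H
  atom 6: C, bond orders sum to 3 (valence 4) → 1 H
  atom 7: O, bond orders sum to 2 (valence 2) → 0 H
  atom 8: aromatic c, 3 neighbours → 0 H
  atom 9: C, bond orders sum to 4 (valence 4) → 0 H
  atom 10: O, bond orders sum to 1 (valence 2) → 1 H
  atom 11: O, bond orders sum to 2 (valence 2) → 0 H
  atom 12: aromatic c, 3 neighbours → 0 H
  atom 13: N, bond orders sum to 1 (valence 3) → 2 H
  atom 14: aromatic c, 3 neighbours → 0 H
  atom 15: O, bond orders sum to 2 (valence 2) → 0 H
  atom 16: C, bond orders sum to 1 (valence 4) → 3 H
Total hydrogens: 11.

11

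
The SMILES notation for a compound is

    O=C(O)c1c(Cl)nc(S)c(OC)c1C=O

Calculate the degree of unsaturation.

Molecular formula: C8H6ClNO4S.
DoU = (2C + 2 + N − H − X) / 2, where X is the halogen count and O/S are ignored.
    = (2·8 + 2 + 1 − 6 − 1) / 2 = 12 / 2 = 6.

6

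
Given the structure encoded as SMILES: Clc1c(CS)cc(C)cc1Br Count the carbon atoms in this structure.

8

Count every carbon token in the SMILES (each C, including those in ring-closure positions and inside branches).
Carbon count: 8.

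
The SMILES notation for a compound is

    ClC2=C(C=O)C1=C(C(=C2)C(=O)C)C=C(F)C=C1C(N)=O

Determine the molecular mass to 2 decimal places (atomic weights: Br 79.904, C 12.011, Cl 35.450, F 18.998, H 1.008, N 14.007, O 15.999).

293.68 g/mol

First, the molecular formula is C14H9ClFNO3 (counting implicit H from valence).
  C: 14 × 12.011 = 168.154
  Cl: 1 × 35.450 = 35.450
  F: 1 × 18.998 = 18.998
  H: 9 × 1.008 = 9.072
  N: 1 × 14.007 = 14.007
  O: 3 × 15.999 = 47.997
Sum: 14×12.011 + 1×35.450 + 1×18.998 + 9×1.008 + 1×14.007 + 3×15.999 = 293.678 → 293.68 g/mol.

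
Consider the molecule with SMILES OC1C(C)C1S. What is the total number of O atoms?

Scan the SMILES for O atoms (remember two-letter symbols like Cl and Br are single atoms).
Oxygen count: 1.

1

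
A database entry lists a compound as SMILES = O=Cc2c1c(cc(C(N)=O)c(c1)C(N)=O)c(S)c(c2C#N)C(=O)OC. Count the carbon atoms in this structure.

Count every carbon token in the SMILES (each C, including those in ring-closure positions and inside branches).
Carbon count: 16.

16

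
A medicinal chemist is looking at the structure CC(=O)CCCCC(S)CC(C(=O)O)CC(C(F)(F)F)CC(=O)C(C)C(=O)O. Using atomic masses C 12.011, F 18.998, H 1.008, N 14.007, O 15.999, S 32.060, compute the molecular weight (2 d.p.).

428.46 g/mol

First, the molecular formula is C18H27F3O6S (counting implicit H from valence).
  C: 18 × 12.011 = 216.198
  F: 3 × 18.998 = 56.994
  H: 27 × 1.008 = 27.216
  O: 6 × 15.999 = 95.994
  S: 1 × 32.060 = 32.060
Sum: 18×12.011 + 3×18.998 + 27×1.008 + 6×15.999 + 1×32.060 = 428.462 → 428.46 g/mol.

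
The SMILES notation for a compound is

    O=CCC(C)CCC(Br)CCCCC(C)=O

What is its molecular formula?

Walk through each heavy atom and fill implicit hydrogens from standard valence (C 4, N 3, O 2, S 2, halogen 1):
  atom 1: O, bond orders sum to 2 (valence 2) → 0 H
  atom 2: C, bond orders sum to 3 (valence 4) → 1 H
  atom 3: C, bond orders sum to 2 (valence 4) → 2 H
  atom 4: C, bond orders sum to 3 (valence 4) → 1 H
  atom 5: C, bond orders sum to 1 (valence 4) → 3 H
  atom 6: C, bond orders sum to 2 (valence 4) → 2 H
  atom 7: C, bond orders sum to 2 (valence 4) → 2 H
  atom 8: C, bond orders sum to 3 (valence 4) → 1 H
  atom 9: Br (halogen, monovalent) → 0 H
  atom 10: C, bond orders sum to 2 (valence 4) → 2 H
  atom 11: C, bond orders sum to 2 (valence 4) → 2 H
  atom 12: C, bond orders sum to 2 (valence 4) → 2 H
  atom 13: C, bond orders sum to 2 (valence 4) → 2 H
  atom 14: C, bond orders sum to 4 (valence 4) → 0 H
  atom 15: C, bond orders sum to 1 (valence 4) → 3 H
  atom 16: O, bond orders sum to 2 (valence 2) → 0 H
Totals → C:13, H:23, Br:1, O:2.

C13H23BrO2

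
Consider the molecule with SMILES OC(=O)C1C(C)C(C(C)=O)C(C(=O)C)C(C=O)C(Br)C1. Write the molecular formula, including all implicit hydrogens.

C14H19BrO5

Walk through each heavy atom and fill implicit hydrogens from standard valence (C 4, N 3, O 2, S 2, halogen 1):
  atom 1: O, bond orders sum to 1 (valence 2) → 1 H
  atom 2: C, bond orders sum to 4 (valence 4) → 0 H
  atom 3: O, bond orders sum to 2 (valence 2) → 0 H
  atom 4: C, bond orders sum to 3 (valence 4) → 1 H
  atom 5: C, bond orders sum to 3 (valence 4) → 1 H
  atom 6: C, bond orders sum to 1 (valence 4) → 3 H
  atom 7: C, bond orders sum to 3 (valence 4) → 1 H
  atom 8: C, bond orders sum to 4 (valence 4) → 0 H
  atom 9: C, bond orders sum to 1 (valence 4) → 3 H
  atom 10: O, bond orders sum to 2 (valence 2) → 0 H
  atom 11: C, bond orders sum to 3 (valence 4) → 1 H
  atom 12: C, bond orders sum to 4 (valence 4) → 0 H
  atom 13: O, bond orders sum to 2 (valence 2) → 0 H
  atom 14: C, bond orders sum to 1 (valence 4) → 3 H
  atom 15: C, bond orders sum to 3 (valence 4) → 1 H
  atom 16: C, bond orders sum to 3 (valence 4) → 1 H
  atom 17: O, bond orders sum to 2 (valence 2) → 0 H
  atom 18: C, bond orders sum to 3 (valence 4) → 1 H
  atom 19: Br (halogen, monovalent) → 0 H
  atom 20: C, bond orders sum to 2 (valence 4) → 2 H
Totals → C:14, H:19, Br:1, O:5.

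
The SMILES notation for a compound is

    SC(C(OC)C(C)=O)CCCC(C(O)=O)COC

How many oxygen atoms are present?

Scan the SMILES for O atoms (remember two-letter symbols like Cl and Br are single atoms).
Oxygen count: 5.

5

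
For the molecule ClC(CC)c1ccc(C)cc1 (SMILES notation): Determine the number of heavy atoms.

11

Every atom symbol written in the SMILES (organic subset) is one heavy atom; implicit H are not written.
Heavy atoms by element → C:10, Cl:1.
Total: 11.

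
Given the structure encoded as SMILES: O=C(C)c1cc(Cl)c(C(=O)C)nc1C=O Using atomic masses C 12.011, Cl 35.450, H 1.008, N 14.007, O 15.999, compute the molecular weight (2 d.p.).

225.63 g/mol

First, the molecular formula is C10H8ClNO3 (counting implicit H from valence).
  C: 10 × 12.011 = 120.110
  Cl: 1 × 35.450 = 35.450
  H: 8 × 1.008 = 8.064
  N: 1 × 14.007 = 14.007
  O: 3 × 15.999 = 47.997
Sum: 10×12.011 + 1×35.450 + 8×1.008 + 1×14.007 + 3×15.999 = 225.628 → 225.63 g/mol.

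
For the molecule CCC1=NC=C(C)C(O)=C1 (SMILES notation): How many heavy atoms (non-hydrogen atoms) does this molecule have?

Every atom symbol written in the SMILES (organic subset) is one heavy atom; implicit H are not written.
Heavy atoms by element → C:8, N:1, O:1.
Total: 10.

10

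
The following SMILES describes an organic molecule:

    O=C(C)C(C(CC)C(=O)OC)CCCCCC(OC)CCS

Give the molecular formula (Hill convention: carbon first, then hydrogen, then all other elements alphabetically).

Walk through each heavy atom and fill implicit hydrogens from standard valence (C 4, N 3, O 2, S 2, halogen 1):
  atom 1: O, bond orders sum to 2 (valence 2) → 0 H
  atom 2: C, bond orders sum to 4 (valence 4) → 0 H
  atom 3: C, bond orders sum to 1 (valence 4) → 3 H
  atom 4: C, bond orders sum to 3 (valence 4) → 1 H
  atom 5: C, bond orders sum to 3 (valence 4) → 1 H
  atom 6: C, bond orders sum to 2 (valence 4) → 2 H
  atom 7: C, bond orders sum to 1 (valence 4) → 3 H
  atom 8: C, bond orders sum to 4 (valence 4) → 0 H
  atom 9: O, bond orders sum to 2 (valence 2) → 0 H
  atom 10: O, bond orders sum to 2 (valence 2) → 0 H
  atom 11: C, bond orders sum to 1 (valence 4) → 3 H
  atom 12: C, bond orders sum to 2 (valence 4) → 2 H
  atom 13: C, bond orders sum to 2 (valence 4) → 2 H
  atom 14: C, bond orders sum to 2 (valence 4) → 2 H
  atom 15: C, bond orders sum to 2 (valence 4) → 2 H
  atom 16: C, bond orders sum to 2 (valence 4) → 2 H
  atom 17: C, bond orders sum to 3 (valence 4) → 1 H
  atom 18: O, bond orders sum to 2 (valence 2) → 0 H
  atom 19: C, bond orders sum to 1 (valence 4) → 3 H
  atom 20: C, bond orders sum to 2 (valence 4) → 2 H
  atom 21: C, bond orders sum to 2 (valence 4) → 2 H
  atom 22: S, bond orders sum to 1 (valence 2) → 1 H
Totals → C:17, H:32, O:4, S:1.

C17H32O4S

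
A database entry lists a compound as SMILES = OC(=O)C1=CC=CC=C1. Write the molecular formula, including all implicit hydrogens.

C7H6O2

Walk through each heavy atom and fill implicit hydrogens from standard valence (C 4, N 3, O 2, S 2, halogen 1):
  atom 1: O, bond orders sum to 1 (valence 2) → 1 H
  atom 2: C, bond orders sum to 4 (valence 4) → 0 H
  atom 3: O, bond orders sum to 2 (valence 2) → 0 H
  atom 4: C, bond orders sum to 4 (valence 4) → 0 H
  atom 5: C, bond orders sum to 3 (valence 4) → 1 H
  atom 6: C, bond orders sum to 3 (valence 4) → 1 H
  atom 7: C, bond orders sum to 3 (valence 4) → 1 H
  atom 8: C, bond orders sum to 3 (valence 4) → 1 H
  atom 9: C, bond orders sum to 3 (valence 4) → 1 H
Totals → C:7, H:6, O:2.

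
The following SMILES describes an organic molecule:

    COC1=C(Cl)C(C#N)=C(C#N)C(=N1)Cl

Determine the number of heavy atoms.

14

Every atom symbol written in the SMILES (organic subset) is one heavy atom; implicit H are not written.
Heavy atoms by element → C:8, Cl:2, N:3, O:1.
Total: 14.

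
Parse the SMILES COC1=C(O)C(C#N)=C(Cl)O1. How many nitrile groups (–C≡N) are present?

1

The nitrile motif appears at heavy-atom position 7 in the SMILES.
Other groups present: 1 ether, 1 hydroxyl.
Nitrile count: 1.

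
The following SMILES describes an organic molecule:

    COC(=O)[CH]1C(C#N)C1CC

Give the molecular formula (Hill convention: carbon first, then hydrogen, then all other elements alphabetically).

Walk through each heavy atom and fill implicit hydrogens from standard valence (C 4, N 3, O 2, S 2, halogen 1):
  atom 1: C, bond orders sum to 1 (valence 4) → 3 H
  atom 2: O, bond orders sum to 2 (valence 2) → 0 H
  atom 3: C, bond orders sum to 4 (valence 4) → 0 H
  atom 4: O, bond orders sum to 2 (valence 2) → 0 H
  atom 5: C with explicit H count 1
  atom 6: C, bond orders sum to 3 (valence 4) → 1 H
  atom 7: C, bond orders sum to 4 (valence 4) → 0 H
  atom 8: N, bond orders sum to 3 (valence 3) → 0 H
  atom 9: C, bond orders sum to 3 (valence 4) → 1 H
  atom 10: C, bond orders sum to 2 (valence 4) → 2 H
  atom 11: C, bond orders sum to 1 (valence 4) → 3 H
Totals → C:8, H:11, N:1, O:2.

C8H11NO2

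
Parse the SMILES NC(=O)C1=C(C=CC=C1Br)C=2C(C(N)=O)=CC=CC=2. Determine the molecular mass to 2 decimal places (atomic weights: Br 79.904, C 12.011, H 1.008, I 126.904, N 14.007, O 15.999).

319.16 g/mol

First, the molecular formula is C14H11BrN2O2 (counting implicit H from valence).
  Br: 1 × 79.904 = 79.904
  C: 14 × 12.011 = 168.154
  H: 11 × 1.008 = 11.088
  N: 2 × 14.007 = 28.014
  O: 2 × 15.999 = 31.998
Sum: 1×79.904 + 14×12.011 + 11×1.008 + 2×14.007 + 2×15.999 = 319.158 → 319.16 g/mol.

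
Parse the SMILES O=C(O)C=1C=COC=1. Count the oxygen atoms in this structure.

Scan the SMILES for O atoms (remember two-letter symbols like Cl and Br are single atoms).
Oxygen count: 3.

3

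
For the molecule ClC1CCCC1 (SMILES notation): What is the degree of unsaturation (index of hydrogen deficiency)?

Degree of unsaturation = (number of rings) + (number of π bonds).
Ring closures in the SMILES: 1.
π bonds: none → 0 DoU from unsaturation.
Total DoU = 1 + 0 = 1.

1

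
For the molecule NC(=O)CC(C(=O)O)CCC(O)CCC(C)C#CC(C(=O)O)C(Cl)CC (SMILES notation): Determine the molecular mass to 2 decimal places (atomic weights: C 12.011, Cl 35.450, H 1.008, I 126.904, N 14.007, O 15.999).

389.87 g/mol

First, the molecular formula is C18H28ClNO6 (counting implicit H from valence).
  C: 18 × 12.011 = 216.198
  Cl: 1 × 35.450 = 35.450
  H: 28 × 1.008 = 28.224
  N: 1 × 14.007 = 14.007
  O: 6 × 15.999 = 95.994
Sum: 18×12.011 + 1×35.450 + 28×1.008 + 1×14.007 + 6×15.999 = 389.873 → 389.87 g/mol.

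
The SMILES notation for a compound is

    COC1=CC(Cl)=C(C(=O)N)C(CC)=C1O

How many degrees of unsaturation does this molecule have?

Degree of unsaturation = (number of rings) + (number of π bonds).
Ring closures in the SMILES: 1.
π bonds: 4 double bonds (each 1 DoU) → 4 DoU from unsaturation.
Total DoU = 1 + 4 = 5.

5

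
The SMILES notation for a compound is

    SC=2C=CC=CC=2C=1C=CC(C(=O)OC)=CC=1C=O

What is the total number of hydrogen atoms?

12

Walk through each heavy atom and fill implicit hydrogens from standard valence (C 4, N 3, O 2, S 2, halogen 1):
  atom 1: S, bond orders sum to 1 (valence 2) → 1 H
  atom 2: C, bond orders sum to 4 (valence 4) → 0 H
  atom 3: C, bond orders sum to 3 (valence 4) → 1 H
  atom 4: C, bond orders sum to 3 (valence 4) → 1 H
  atom 5: C, bond orders sum to 3 (valence 4) → 1 H
  atom 6: C, bond orders sum to 3 (valence 4) → 1 H
  atom 7: C, bond orders sum to 4 (valence 4) → 0 H
  atom 8: C, bond orders sum to 4 (valence 4) → 0 H
  atom 9: C, bond orders sum to 3 (valence 4) → 1 H
  atom 10: C, bond orders sum to 3 (valence 4) → 1 H
  atom 11: C, bond orders sum to 4 (valence 4) → 0 H
  atom 12: C, bond orders sum to 4 (valence 4) → 0 H
  atom 13: O, bond orders sum to 2 (valence 2) → 0 H
  atom 14: O, bond orders sum to 2 (valence 2) → 0 H
  atom 15: C, bond orders sum to 1 (valence 4) → 3 H
  atom 16: C, bond orders sum to 3 (valence 4) → 1 H
  atom 17: C, bond orders sum to 4 (valence 4) → 0 H
  atom 18: C, bond orders sum to 3 (valence 4) → 1 H
  atom 19: O, bond orders sum to 2 (valence 2) → 0 H
Total hydrogens: 12.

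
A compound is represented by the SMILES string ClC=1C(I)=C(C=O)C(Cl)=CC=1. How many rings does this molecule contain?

In SMILES, each pair of matching ring-closure digits denotes one ring-closing bond; the number of such bonds equals the number of independent rings.
Ring-closure bonds here: 1.

1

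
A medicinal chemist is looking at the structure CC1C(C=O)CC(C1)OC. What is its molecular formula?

C8H14O2

Walk through each heavy atom and fill implicit hydrogens from standard valence (C 4, N 3, O 2, S 2, halogen 1):
  atom 1: C, bond orders sum to 1 (valence 4) → 3 H
  atom 2: C, bond orders sum to 3 (valence 4) → 1 H
  atom 3: C, bond orders sum to 3 (valence 4) → 1 H
  atom 4: C, bond orders sum to 3 (valence 4) → 1 H
  atom 5: O, bond orders sum to 2 (valence 2) → 0 H
  atom 6: C, bond orders sum to 2 (valence 4) → 2 H
  atom 7: C, bond orders sum to 3 (valence 4) → 1 H
  atom 8: C, bond orders sum to 2 (valence 4) → 2 H
  atom 9: O, bond orders sum to 2 (valence 2) → 0 H
  atom 10: C, bond orders sum to 1 (valence 4) → 3 H
Totals → C:8, H:14, O:2.
In Hill order: C8H14O2.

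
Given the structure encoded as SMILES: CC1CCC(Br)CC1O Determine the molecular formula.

C7H13BrO

Walk through each heavy atom and fill implicit hydrogens from standard valence (C 4, N 3, O 2, S 2, halogen 1):
  atom 1: C, bond orders sum to 1 (valence 4) → 3 H
  atom 2: C, bond orders sum to 3 (valence 4) → 1 H
  atom 3: C, bond orders sum to 2 (valence 4) → 2 H
  atom 4: C, bond orders sum to 2 (valence 4) → 2 H
  atom 5: C, bond orders sum to 3 (valence 4) → 1 H
  atom 6: Br (halogen, monovalent) → 0 H
  atom 7: C, bond orders sum to 2 (valence 4) → 2 H
  atom 8: C, bond orders sum to 3 (valence 4) → 1 H
  atom 9: O, bond orders sum to 1 (valence 2) → 1 H
Totals → C:7, H:13, Br:1, O:1.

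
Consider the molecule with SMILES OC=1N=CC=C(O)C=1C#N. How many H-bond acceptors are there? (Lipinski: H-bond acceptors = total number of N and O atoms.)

4

N atoms: 2; O atoms: 2.
Lipinski HBA = 2 + 2 = 4.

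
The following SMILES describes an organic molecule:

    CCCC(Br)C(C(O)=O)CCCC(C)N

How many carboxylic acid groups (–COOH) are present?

1

The carboxylic acid motif appears at heavy-atom position 7 in the SMILES.
Other groups present: 1 primary amine.
Carboxylic acid count: 1.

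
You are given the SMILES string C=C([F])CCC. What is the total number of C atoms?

5

Count every carbon token in the SMILES (each C, including those in ring-closure positions and inside branches).
Carbon count: 5.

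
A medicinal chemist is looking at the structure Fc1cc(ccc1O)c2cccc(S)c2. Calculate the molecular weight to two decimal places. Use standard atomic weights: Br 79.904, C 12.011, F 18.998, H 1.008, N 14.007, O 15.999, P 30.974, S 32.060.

220.26 g/mol

First, the molecular formula is C12H9FOS (counting implicit H from valence).
  C: 12 × 12.011 = 144.132
  F: 1 × 18.998 = 18.998
  H: 9 × 1.008 = 9.072
  O: 1 × 15.999 = 15.999
  S: 1 × 32.060 = 32.060
Sum: 12×12.011 + 1×18.998 + 9×1.008 + 1×15.999 + 1×32.060 = 220.261 → 220.26 g/mol.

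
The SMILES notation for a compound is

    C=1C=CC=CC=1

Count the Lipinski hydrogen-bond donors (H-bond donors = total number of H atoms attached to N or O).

Donors: find every N or O and count the H atoms it carries.
  (no N or O atoms present)
Lipinski HBD = 0.

0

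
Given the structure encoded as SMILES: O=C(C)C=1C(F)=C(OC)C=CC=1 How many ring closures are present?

In SMILES, each pair of matching ring-closure digits denotes one ring-closing bond; the number of such bonds equals the number of independent rings.
Ring-closure bonds here: 1.

1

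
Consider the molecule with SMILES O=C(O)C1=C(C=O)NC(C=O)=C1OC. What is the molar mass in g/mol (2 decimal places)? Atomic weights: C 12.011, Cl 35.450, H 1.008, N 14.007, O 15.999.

197.15 g/mol

First, the molecular formula is C8H7NO5 (counting implicit H from valence).
  C: 8 × 12.011 = 96.088
  H: 7 × 1.008 = 7.056
  N: 1 × 14.007 = 14.007
  O: 5 × 15.999 = 79.995
Sum: 8×12.011 + 7×1.008 + 1×14.007 + 5×15.999 = 197.146 → 197.15 g/mol.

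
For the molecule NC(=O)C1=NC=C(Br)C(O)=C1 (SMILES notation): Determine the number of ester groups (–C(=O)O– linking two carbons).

Scan the SMILES for the ester motif — none present.
Groups that are present: 1 amide, 1 hydroxyl.

0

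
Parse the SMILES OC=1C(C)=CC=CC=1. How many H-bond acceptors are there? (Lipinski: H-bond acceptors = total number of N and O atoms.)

N atoms: 0; O atoms: 1.
Lipinski HBA = 0 + 1 = 1.

1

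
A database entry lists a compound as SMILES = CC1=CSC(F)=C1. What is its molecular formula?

C5H5FS

Walk through each heavy atom and fill implicit hydrogens from standard valence (C 4, N 3, O 2, S 2, halogen 1):
  atom 1: C, bond orders sum to 1 (valence 4) → 3 H
  atom 2: C, bond orders sum to 4 (valence 4) → 0 H
  atom 3: C, bond orders sum to 3 (valence 4) → 1 H
  atom 4: S, bond orders sum to 2 (valence 2) → 0 H
  atom 5: C, bond orders sum to 4 (valence 4) → 0 H
  atom 6: F (halogen, monovalent) → 0 H
  atom 7: C, bond orders sum to 3 (valence 4) → 1 H
Totals → C:5, H:5, F:1, S:1.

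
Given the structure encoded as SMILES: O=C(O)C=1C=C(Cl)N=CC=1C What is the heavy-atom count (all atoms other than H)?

11

Every atom symbol written in the SMILES (organic subset) is one heavy atom; implicit H are not written.
Heavy atoms by element → C:7, Cl:1, N:1, O:2.
Total: 11.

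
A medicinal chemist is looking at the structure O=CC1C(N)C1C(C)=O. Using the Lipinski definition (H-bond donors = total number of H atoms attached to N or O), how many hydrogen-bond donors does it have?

Donors: find every N or O and count the H atoms it carries.
  atom 1 (O): bond orders sum to 2 → 0 H
  atom 5 (N): bond orders sum to 1 → 2 H
  atom 9 (O): bond orders sum to 2 → 0 H
Lipinski HBD = 2.

2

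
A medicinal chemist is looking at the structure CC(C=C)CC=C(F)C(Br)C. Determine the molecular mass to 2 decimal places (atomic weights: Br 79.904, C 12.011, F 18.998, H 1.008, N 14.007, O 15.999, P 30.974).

221.11 g/mol

First, the molecular formula is C9H14BrF (counting implicit H from valence).
  Br: 1 × 79.904 = 79.904
  C: 9 × 12.011 = 108.099
  F: 1 × 18.998 = 18.998
  H: 14 × 1.008 = 14.112
Sum: 1×79.904 + 9×12.011 + 1×18.998 + 14×1.008 = 221.113 → 221.11 g/mol.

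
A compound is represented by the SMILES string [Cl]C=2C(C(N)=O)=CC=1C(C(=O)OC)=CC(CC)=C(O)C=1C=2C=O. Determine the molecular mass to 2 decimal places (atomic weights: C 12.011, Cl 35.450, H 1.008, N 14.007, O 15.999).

First, the molecular formula is C16H14ClNO5 (counting implicit H from valence).
  C: 16 × 12.011 = 192.176
  Cl: 1 × 35.450 = 35.450
  H: 14 × 1.008 = 14.112
  N: 1 × 14.007 = 14.007
  O: 5 × 15.999 = 79.995
Sum: 16×12.011 + 1×35.450 + 14×1.008 + 1×14.007 + 5×15.999 = 335.740 → 335.74 g/mol.

335.74 g/mol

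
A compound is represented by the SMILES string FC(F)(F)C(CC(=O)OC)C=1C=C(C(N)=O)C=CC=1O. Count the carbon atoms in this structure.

12

Count every carbon token in the SMILES (each C, including those in ring-closure positions and inside branches).
Carbon count: 12.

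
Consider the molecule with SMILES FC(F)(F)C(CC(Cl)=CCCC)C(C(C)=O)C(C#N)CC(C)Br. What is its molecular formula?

C16H22BrClF3NO

Walk through each heavy atom and fill implicit hydrogens from standard valence (C 4, N 3, O 2, S 2, halogen 1):
  atom 1: F (halogen, monovalent) → 0 H
  atom 2: C, bond orders sum to 4 (valence 4) → 0 H
  atom 3: F (halogen, monovalent) → 0 H
  atom 4: F (halogen, monovalent) → 0 H
  atom 5: C, bond orders sum to 3 (valence 4) → 1 H
  atom 6: C, bond orders sum to 2 (valence 4) → 2 H
  atom 7: C, bond orders sum to 4 (valence 4) → 0 H
  atom 8: Cl (halogen, monovalent) → 0 H
  atom 9: C, bond orders sum to 3 (valence 4) → 1 H
  atom 10: C, bond orders sum to 2 (valence 4) → 2 H
  atom 11: C, bond orders sum to 2 (valence 4) → 2 H
  atom 12: C, bond orders sum to 1 (valence 4) → 3 H
  atom 13: C, bond orders sum to 3 (valence 4) → 1 H
  atom 14: C, bond orders sum to 4 (valence 4) → 0 H
  atom 15: C, bond orders sum to 1 (valence 4) → 3 H
  atom 16: O, bond orders sum to 2 (valence 2) → 0 H
  atom 17: C, bond orders sum to 3 (valence 4) → 1 H
  atom 18: C, bond orders sum to 4 (valence 4) → 0 H
  atom 19: N, bond orders sum to 3 (valence 3) → 0 H
  atom 20: C, bond orders sum to 2 (valence 4) → 2 H
  atom 21: C, bond orders sum to 3 (valence 4) → 1 H
  atom 22: C, bond orders sum to 1 (valence 4) → 3 H
  atom 23: Br (halogen, monovalent) → 0 H
Totals → C:16, H:22, Br:1, Cl:1, F:3, N:1, O:1.
In Hill order: C16H22BrClF3NO.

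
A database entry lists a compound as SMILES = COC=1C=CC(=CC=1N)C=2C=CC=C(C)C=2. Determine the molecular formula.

C14H15NO

Walk through each heavy atom and fill implicit hydrogens from standard valence (C 4, N 3, O 2, S 2, halogen 1):
  atom 1: C, bond orders sum to 1 (valence 4) → 3 H
  atom 2: O, bond orders sum to 2 (valence 2) → 0 H
  atom 3: C, bond orders sum to 4 (valence 4) → 0 H
  atom 4: C, bond orders sum to 3 (valence 4) → 1 H
  atom 5: C, bond orders sum to 3 (valence 4) → 1 H
  atom 6: C, bond orders sum to 4 (valence 4) → 0 H
  atom 7: C, bond orders sum to 3 (valence 4) → 1 H
  atom 8: C, bond orders sum to 4 (valence 4) → 0 H
  atom 9: N, bond orders sum to 1 (valence 3) → 2 H
  atom 10: C, bond orders sum to 4 (valence 4) → 0 H
  atom 11: C, bond orders sum to 3 (valence 4) → 1 H
  atom 12: C, bond orders sum to 3 (valence 4) → 1 H
  atom 13: C, bond orders sum to 3 (valence 4) → 1 H
  atom 14: C, bond orders sum to 4 (valence 4) → 0 H
  atom 15: C, bond orders sum to 1 (valence 4) → 3 H
  atom 16: C, bond orders sum to 3 (valence 4) → 1 H
Totals → C:14, H:15, N:1, O:1.
In Hill order: C14H15NO.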